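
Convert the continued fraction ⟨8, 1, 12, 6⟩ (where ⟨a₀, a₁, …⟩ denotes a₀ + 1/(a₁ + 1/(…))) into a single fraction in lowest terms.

705/79

Compute successive convergents:
a_0 = 8: 8/1
a_1 = 1: 9/1
a_2 = 12: 116/13
a_3 = 6: 705/79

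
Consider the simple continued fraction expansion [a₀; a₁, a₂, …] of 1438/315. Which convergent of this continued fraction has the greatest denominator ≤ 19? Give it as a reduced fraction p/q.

a_0 = 4: 4/1  (≤ bound)
a_1 = 1: 5/1  (≤ bound)
a_2 = 1: 9/2  (≤ bound)
a_3 = 3: 32/7  (≤ bound)
a_4 = 2: 73/16  (≤ bound)
a_5 = 1: 105/23  (> 19, stop)

73/16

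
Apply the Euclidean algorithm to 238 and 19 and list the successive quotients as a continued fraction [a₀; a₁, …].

[12; 1, 1, 9]

238 ÷ 19 → quotient 12, remainder 10
19 ÷ 10 → quotient 1, remainder 9
10 ÷ 9 → quotient 1, remainder 1
9 ÷ 1 → quotient 9, remainder 0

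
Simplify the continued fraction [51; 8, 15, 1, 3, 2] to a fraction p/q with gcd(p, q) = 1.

Start with 2.
3 + 1/(2/1) = 3 + 1/2 = 7/2
1 + 1/(7/2) = 1 + 2/7 = 9/7
15 + 1/(9/7) = 15 + 7/9 = 142/9
8 + 1/(142/9) = 8 + 9/142 = 1145/142
51 + 1/(1145/142) = 51 + 142/1145 = 58537/1145

58537/1145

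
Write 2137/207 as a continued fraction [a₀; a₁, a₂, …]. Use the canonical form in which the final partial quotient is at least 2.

2137 ÷ 207 → quotient 10, remainder 67
207 ÷ 67 → quotient 3, remainder 6
67 ÷ 6 → quotient 11, remainder 1
6 ÷ 1 → quotient 6, remainder 0

[10; 3, 11, 6]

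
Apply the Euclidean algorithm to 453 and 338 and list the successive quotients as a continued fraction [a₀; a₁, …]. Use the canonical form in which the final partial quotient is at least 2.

[1; 2, 1, 15, 2, 3]

Run the Euclidean algorithm, recording each quotient:
453 = 1·338 + 115, so a_0 = 1
338 = 2·115 + 108, so a_1 = 2
115 = 1·108 + 7, so a_2 = 1
108 = 15·7 + 3, so a_3 = 15
7 = 2·3 + 1, so a_4 = 2
3 = 3·1 + 0, so a_5 = 3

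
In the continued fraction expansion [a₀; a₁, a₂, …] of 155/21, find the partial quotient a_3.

155 = 7·21 + 8, so a_0 = 7
21 = 2·8 + 5, so a_1 = 2
8 = 1·5 + 3, so a_2 = 1
5 = 1·3 + 2, so a_3 = 1

1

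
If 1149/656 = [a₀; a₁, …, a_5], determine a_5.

Apply division with remainder until the remainder is 0:
1149 = 1·656 + 493, so a_0 = 1
656 = 1·493 + 163, so a_1 = 1
493 = 3·163 + 4, so a_2 = 3
163 = 40·4 + 3, so a_3 = 40
4 = 1·3 + 1, so a_4 = 1
3 = 3·1 + 0, so a_5 = 3

3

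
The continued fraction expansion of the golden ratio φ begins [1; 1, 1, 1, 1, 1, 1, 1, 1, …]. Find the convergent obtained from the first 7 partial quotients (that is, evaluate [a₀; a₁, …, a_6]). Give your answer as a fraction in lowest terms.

21/13

a_0 = 1: 1/1
a_1 = 1: 2/1
a_2 = 1: 3/2
a_3 = 1: 5/3
a_4 = 1: 8/5
a_5 = 1: 13/8
a_6 = 1: 21/13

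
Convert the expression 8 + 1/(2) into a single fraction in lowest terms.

17/2

Starting at the tail and folding back:
Start with 2.
8 + 1/(2/1) = 8 + 1/2 = 17/2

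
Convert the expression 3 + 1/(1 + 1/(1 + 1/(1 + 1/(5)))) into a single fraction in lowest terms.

62/17

Use the convergent recurrence hₖ = aₖ·hₖ₋₁ + hₖ₋₂ (and likewise for the denominators kₖ):
a_0 = 3: 3/1
a_1 = 1: 4/1
a_2 = 1: 7/2
a_3 = 1: 11/3
a_4 = 5: 62/17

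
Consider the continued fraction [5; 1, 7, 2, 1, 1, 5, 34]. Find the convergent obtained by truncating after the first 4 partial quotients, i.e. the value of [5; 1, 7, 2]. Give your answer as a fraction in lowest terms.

a_0 = 5: 5/1
a_1 = 1: 6/1
a_2 = 7: 47/8
a_3 = 2: 100/17

100/17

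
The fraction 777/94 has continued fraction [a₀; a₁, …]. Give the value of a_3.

Run the Euclidean algorithm, recording each quotient:
777 = 8·94 + 25, so a_0 = 8
94 = 3·25 + 19, so a_1 = 3
25 = 1·19 + 6, so a_2 = 1
19 = 3·6 + 1, so a_3 = 3

3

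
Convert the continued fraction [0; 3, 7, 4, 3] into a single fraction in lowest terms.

94/295

Starting at the tail and folding back:
Start with 3.
4 + 1/(3/1) = 4 + 1/3 = 13/3
7 + 1/(13/3) = 7 + 3/13 = 94/13
3 + 1/(94/13) = 3 + 13/94 = 295/94
0 + 1/(295/94) = 0 + 94/295 = 94/295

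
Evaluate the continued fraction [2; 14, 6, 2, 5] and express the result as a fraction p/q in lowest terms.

2081/1005

Compute successive convergents:
a_0 = 2: 2/1
a_1 = 14: 29/14
a_2 = 6: 176/85
a_3 = 2: 381/184
a_4 = 5: 2081/1005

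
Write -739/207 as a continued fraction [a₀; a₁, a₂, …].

-739 = -4·207 + 89, so a_0 = -4
207 = 2·89 + 29, so a_1 = 2
89 = 3·29 + 2, so a_2 = 3
29 = 14·2 + 1, so a_3 = 14
2 = 2·1 + 0, so a_4 = 2

[-4; 2, 3, 14, 2]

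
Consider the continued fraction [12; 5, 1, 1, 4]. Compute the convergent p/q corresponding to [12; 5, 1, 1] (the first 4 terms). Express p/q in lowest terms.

Start with 1.
1 + 1/(1/1) = 1 + 1/1 = 2/1
5 + 1/(2/1) = 5 + 1/2 = 11/2
12 + 1/(11/2) = 12 + 2/11 = 134/11

134/11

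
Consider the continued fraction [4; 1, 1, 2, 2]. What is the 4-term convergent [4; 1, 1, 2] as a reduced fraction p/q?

a_0 = 4: 4/1
a_1 = 1: 5/1
a_2 = 1: 9/2
a_3 = 2: 23/5

23/5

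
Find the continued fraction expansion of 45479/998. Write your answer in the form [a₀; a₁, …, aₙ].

Repeatedly divide and take the remainder:
45479 ÷ 998 → quotient 45, remainder 569
998 ÷ 569 → quotient 1, remainder 429
569 ÷ 429 → quotient 1, remainder 140
429 ÷ 140 → quotient 3, remainder 9
140 ÷ 9 → quotient 15, remainder 5
9 ÷ 5 → quotient 1, remainder 4
5 ÷ 4 → quotient 1, remainder 1
4 ÷ 1 → quotient 4, remainder 0

[45; 1, 1, 3, 15, 1, 1, 4]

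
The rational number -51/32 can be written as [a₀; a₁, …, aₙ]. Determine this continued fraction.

[-2; 2, 2, 6]

Run the Euclidean algorithm, recording each quotient:
-51 ÷ 32 → quotient -2, remainder 13
32 ÷ 13 → quotient 2, remainder 6
13 ÷ 6 → quotient 2, remainder 1
6 ÷ 1 → quotient 6, remainder 0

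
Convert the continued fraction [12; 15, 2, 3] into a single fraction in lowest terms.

a_0 = 12: 12/1
a_1 = 15: 181/15
a_2 = 2: 374/31
a_3 = 3: 1303/108

1303/108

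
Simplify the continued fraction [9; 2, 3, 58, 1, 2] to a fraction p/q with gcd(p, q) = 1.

Start with 2.
1 + 1/(2/1) = 1 + 1/2 = 3/2
58 + 1/(3/2) = 58 + 2/3 = 176/3
3 + 1/(176/3) = 3 + 3/176 = 531/176
2 + 1/(531/176) = 2 + 176/531 = 1238/531
9 + 1/(1238/531) = 9 + 531/1238 = 11673/1238

11673/1238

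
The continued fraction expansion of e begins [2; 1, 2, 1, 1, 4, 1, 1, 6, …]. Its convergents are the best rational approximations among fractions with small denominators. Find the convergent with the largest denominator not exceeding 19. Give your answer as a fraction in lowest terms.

19/7

List convergents until the denominator exceeds the bound:
a_0 = 2: 2/1  (≤ bound)
a_1 = 1: 3/1  (≤ bound)
a_2 = 2: 8/3  (≤ bound)
a_3 = 1: 11/4  (≤ bound)
a_4 = 1: 19/7  (≤ bound)
a_5 = 4: 87/32  (> 19, stop)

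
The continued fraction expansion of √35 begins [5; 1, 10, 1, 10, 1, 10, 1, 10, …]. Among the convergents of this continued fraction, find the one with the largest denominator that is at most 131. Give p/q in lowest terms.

775/131

a_0 = 5: 5/1  (≤ bound)
a_1 = 1: 6/1  (≤ bound)
a_2 = 10: 65/11  (≤ bound)
a_3 = 1: 71/12  (≤ bound)
a_4 = 10: 775/131  (≤ bound)
a_5 = 1: 846/143  (> 131, stop)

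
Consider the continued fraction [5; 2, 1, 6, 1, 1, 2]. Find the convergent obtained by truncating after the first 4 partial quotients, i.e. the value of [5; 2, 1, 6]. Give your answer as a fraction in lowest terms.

a_0 = 5: 5/1
a_1 = 2: 11/2
a_2 = 1: 16/3
a_3 = 6: 107/20

107/20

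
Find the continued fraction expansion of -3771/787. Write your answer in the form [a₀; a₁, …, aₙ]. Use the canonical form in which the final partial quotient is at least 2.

[-5; 4, 1, 3, 1, 32]

Repeatedly divide and take the remainder:
⌊-3771/787⌋ = -5, remainder 164
⌊787/164⌋ = 4, remainder 131
⌊164/131⌋ = 1, remainder 33
⌊131/33⌋ = 3, remainder 32
⌊33/32⌋ = 1, remainder 1
⌊32/1⌋ = 32, remainder 0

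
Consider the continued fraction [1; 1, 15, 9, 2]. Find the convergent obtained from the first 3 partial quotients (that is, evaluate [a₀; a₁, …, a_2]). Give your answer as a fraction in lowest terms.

a_0 = 1: 1/1
a_1 = 1: 2/1
a_2 = 15: 31/16

31/16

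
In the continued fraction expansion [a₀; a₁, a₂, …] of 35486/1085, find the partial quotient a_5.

31

35486 = 32·1085 + 766, so a_0 = 32
1085 = 1·766 + 319, so a_1 = 1
766 = 2·319 + 128, so a_2 = 2
319 = 2·128 + 63, so a_3 = 2
128 = 2·63 + 2, so a_4 = 2
63 = 31·2 + 1, so a_5 = 31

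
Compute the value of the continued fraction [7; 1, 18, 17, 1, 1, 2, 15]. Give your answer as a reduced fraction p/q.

a_0 = 7: 7/1
a_1 = 1: 8/1
a_2 = 18: 151/19
a_3 = 17: 2575/324
a_4 = 1: 2726/343
a_5 = 1: 5301/667
a_6 = 2: 13328/1677
a_7 = 15: 205221/25822

205221/25822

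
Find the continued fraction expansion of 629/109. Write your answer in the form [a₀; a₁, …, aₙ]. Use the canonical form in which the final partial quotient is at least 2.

[5; 1, 3, 2, 1, 3, 2]

Repeatedly divide and take the remainder:
629 ÷ 109 → quotient 5, remainder 84
109 ÷ 84 → quotient 1, remainder 25
84 ÷ 25 → quotient 3, remainder 9
25 ÷ 9 → quotient 2, remainder 7
9 ÷ 7 → quotient 1, remainder 2
7 ÷ 2 → quotient 3, remainder 1
2 ÷ 1 → quotient 2, remainder 0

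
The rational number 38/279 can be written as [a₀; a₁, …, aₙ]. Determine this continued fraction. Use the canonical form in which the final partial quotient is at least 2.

38 ÷ 279 → quotient 0, remainder 38
279 ÷ 38 → quotient 7, remainder 13
38 ÷ 13 → quotient 2, remainder 12
13 ÷ 12 → quotient 1, remainder 1
12 ÷ 1 → quotient 12, remainder 0

[0; 7, 2, 1, 12]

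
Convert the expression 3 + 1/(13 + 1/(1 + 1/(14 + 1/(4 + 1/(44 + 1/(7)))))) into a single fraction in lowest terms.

811293/264113

Start with 7.
44 + 1/(7/1) = 44 + 1/7 = 309/7
4 + 1/(309/7) = 4 + 7/309 = 1243/309
14 + 1/(1243/309) = 14 + 309/1243 = 17711/1243
1 + 1/(17711/1243) = 1 + 1243/17711 = 18954/17711
13 + 1/(18954/17711) = 13 + 17711/18954 = 264113/18954
3 + 1/(264113/18954) = 3 + 18954/264113 = 811293/264113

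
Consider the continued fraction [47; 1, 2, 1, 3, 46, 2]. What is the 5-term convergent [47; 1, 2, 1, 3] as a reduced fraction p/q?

716/15

Starting at the tail and folding back:
Start with 3.
1 + 1/(3/1) = 1 + 1/3 = 4/3
2 + 1/(4/3) = 2 + 3/4 = 11/4
1 + 1/(11/4) = 1 + 4/11 = 15/11
47 + 1/(15/11) = 47 + 11/15 = 716/15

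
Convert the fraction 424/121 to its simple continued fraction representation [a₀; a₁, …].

[3; 1, 1, 60]

Run the Euclidean algorithm, recording each quotient:
⌊424/121⌋ = 3, remainder 61
⌊121/61⌋ = 1, remainder 60
⌊61/60⌋ = 1, remainder 1
⌊60/1⌋ = 60, remainder 0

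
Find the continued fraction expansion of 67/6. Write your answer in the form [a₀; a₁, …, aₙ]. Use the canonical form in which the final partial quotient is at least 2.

67 ÷ 6 → quotient 11, remainder 1
6 ÷ 1 → quotient 6, remainder 0

[11; 6]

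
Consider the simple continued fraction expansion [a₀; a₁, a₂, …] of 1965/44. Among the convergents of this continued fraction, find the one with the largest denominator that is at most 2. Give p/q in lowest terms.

List convergents until the denominator exceeds the bound:
a_0 = 44: 44/1  (≤ bound)
a_1 = 1: 45/1  (≤ bound)
a_2 = 1: 89/2  (≤ bound)
a_3 = 1: 134/3  (> 2, stop)

89/2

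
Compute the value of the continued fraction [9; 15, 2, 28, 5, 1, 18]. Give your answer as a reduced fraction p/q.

909791/100368

Start with 18.
1 + 1/(18/1) = 1 + 1/18 = 19/18
5 + 1/(19/18) = 5 + 18/19 = 113/19
28 + 1/(113/19) = 28 + 19/113 = 3183/113
2 + 1/(3183/113) = 2 + 113/3183 = 6479/3183
15 + 1/(6479/3183) = 15 + 3183/6479 = 100368/6479
9 + 1/(100368/6479) = 9 + 6479/100368 = 909791/100368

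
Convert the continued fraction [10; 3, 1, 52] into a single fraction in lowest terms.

Start with 52.
1 + 1/(52/1) = 1 + 1/52 = 53/52
3 + 1/(53/52) = 3 + 52/53 = 211/53
10 + 1/(211/53) = 10 + 53/211 = 2163/211

2163/211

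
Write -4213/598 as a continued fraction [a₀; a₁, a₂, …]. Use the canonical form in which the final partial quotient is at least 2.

[-8; 1, 21, 6, 1, 3]

Repeatedly divide and take the remainder:
-4213 = -8·598 + 571, so a_0 = -8
598 = 1·571 + 27, so a_1 = 1
571 = 21·27 + 4, so a_2 = 21
27 = 6·4 + 3, so a_3 = 6
4 = 1·3 + 1, so a_4 = 1
3 = 3·1 + 0, so a_5 = 3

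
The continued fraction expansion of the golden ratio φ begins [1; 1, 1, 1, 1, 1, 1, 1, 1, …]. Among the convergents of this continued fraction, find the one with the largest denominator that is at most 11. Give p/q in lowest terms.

List convergents until the denominator exceeds the bound:
a_0 = 1: 1/1  (≤ bound)
a_1 = 1: 2/1  (≤ bound)
a_2 = 1: 3/2  (≤ bound)
a_3 = 1: 5/3  (≤ bound)
a_4 = 1: 8/5  (≤ bound)
a_5 = 1: 13/8  (≤ bound)
a_6 = 1: 21/13  (> 11, stop)

13/8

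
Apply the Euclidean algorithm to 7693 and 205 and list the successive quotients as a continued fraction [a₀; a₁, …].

7693 ÷ 205 → quotient 37, remainder 108
205 ÷ 108 → quotient 1, remainder 97
108 ÷ 97 → quotient 1, remainder 11
97 ÷ 11 → quotient 8, remainder 9
11 ÷ 9 → quotient 1, remainder 2
9 ÷ 2 → quotient 4, remainder 1
2 ÷ 1 → quotient 2, remainder 0

[37; 1, 1, 8, 1, 4, 2]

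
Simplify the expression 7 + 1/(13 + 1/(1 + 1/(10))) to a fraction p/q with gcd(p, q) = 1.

1082/153

a_0 = 7: 7/1
a_1 = 13: 92/13
a_2 = 1: 99/14
a_3 = 10: 1082/153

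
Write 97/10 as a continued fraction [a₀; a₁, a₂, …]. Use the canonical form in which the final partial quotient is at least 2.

[9; 1, 2, 3]

Run the Euclidean algorithm, recording each quotient:
97 ÷ 10 → quotient 9, remainder 7
10 ÷ 7 → quotient 1, remainder 3
7 ÷ 3 → quotient 2, remainder 1
3 ÷ 1 → quotient 3, remainder 0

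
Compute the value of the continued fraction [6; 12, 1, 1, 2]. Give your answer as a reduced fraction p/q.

383/63

Compute successive convergents:
a_0 = 6: 6/1
a_1 = 12: 73/12
a_2 = 1: 79/13
a_3 = 1: 152/25
a_4 = 2: 383/63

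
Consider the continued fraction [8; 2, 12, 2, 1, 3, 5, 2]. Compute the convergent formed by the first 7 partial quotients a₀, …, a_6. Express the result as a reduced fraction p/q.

Start with 5.
3 + 1/(5/1) = 3 + 1/5 = 16/5
1 + 1/(16/5) = 1 + 5/16 = 21/16
2 + 1/(21/16) = 2 + 16/21 = 58/21
12 + 1/(58/21) = 12 + 21/58 = 717/58
2 + 1/(717/58) = 2 + 58/717 = 1492/717
8 + 1/(1492/717) = 8 + 717/1492 = 12653/1492

12653/1492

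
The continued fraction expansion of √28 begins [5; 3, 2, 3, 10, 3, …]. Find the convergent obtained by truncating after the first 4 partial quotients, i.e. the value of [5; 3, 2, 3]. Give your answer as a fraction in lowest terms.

Collapse the nested fraction from the inside out:
Start with 3.
2 + 1/(3/1) = 2 + 1/3 = 7/3
3 + 1/(7/3) = 3 + 3/7 = 24/7
5 + 1/(24/7) = 5 + 7/24 = 127/24

127/24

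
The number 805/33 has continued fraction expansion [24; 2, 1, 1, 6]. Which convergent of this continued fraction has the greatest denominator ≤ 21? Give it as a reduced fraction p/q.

List convergents until the denominator exceeds the bound:
a_0 = 24: 24/1  (≤ bound)
a_1 = 2: 49/2  (≤ bound)
a_2 = 1: 73/3  (≤ bound)
a_3 = 1: 122/5  (≤ bound)
a_4 = 6: 805/33  (> 21, stop)

122/5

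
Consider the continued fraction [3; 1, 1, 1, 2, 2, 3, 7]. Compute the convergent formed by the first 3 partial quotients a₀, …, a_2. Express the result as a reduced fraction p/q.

Collapse the nested fraction from the inside out:
Start with 1.
1 + 1/(1/1) = 1 + 1/1 = 2/1
3 + 1/(2/1) = 3 + 1/2 = 7/2

7/2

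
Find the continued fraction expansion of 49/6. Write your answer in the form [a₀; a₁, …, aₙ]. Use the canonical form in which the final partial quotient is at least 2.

[8; 6]

Apply division with remainder until the remainder is 0:
49 ÷ 6 → quotient 8, remainder 1
6 ÷ 1 → quotient 6, remainder 0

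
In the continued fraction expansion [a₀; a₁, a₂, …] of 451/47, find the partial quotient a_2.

1

451 ÷ 47 → quotient 9, remainder 28
47 ÷ 28 → quotient 1, remainder 19
28 ÷ 19 → quotient 1, remainder 9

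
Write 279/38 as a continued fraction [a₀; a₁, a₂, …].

279 ÷ 38 → quotient 7, remainder 13
38 ÷ 13 → quotient 2, remainder 12
13 ÷ 12 → quotient 1, remainder 1
12 ÷ 1 → quotient 12, remainder 0

[7; 2, 1, 12]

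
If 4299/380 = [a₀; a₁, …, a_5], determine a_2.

5

Repeatedly divide and take the remainder:
⌊4299/380⌋ = 11, remainder 119
⌊380/119⌋ = 3, remainder 23
⌊119/23⌋ = 5, remainder 4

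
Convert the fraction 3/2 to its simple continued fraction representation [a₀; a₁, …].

[1; 2]

Apply division with remainder until the remainder is 0:
3 ÷ 2 → quotient 1, remainder 1
2 ÷ 1 → quotient 2, remainder 0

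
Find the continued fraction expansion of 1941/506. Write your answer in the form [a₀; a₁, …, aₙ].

[3; 1, 5, 10, 2, 1, 2]

Run the Euclidean algorithm, recording each quotient:
⌊1941/506⌋ = 3, remainder 423
⌊506/423⌋ = 1, remainder 83
⌊423/83⌋ = 5, remainder 8
⌊83/8⌋ = 10, remainder 3
⌊8/3⌋ = 2, remainder 2
⌊3/2⌋ = 1, remainder 1
⌊2/1⌋ = 2, remainder 0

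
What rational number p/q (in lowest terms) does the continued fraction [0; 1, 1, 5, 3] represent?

Start with 3.
5 + 1/(3/1) = 5 + 1/3 = 16/3
1 + 1/(16/3) = 1 + 3/16 = 19/16
1 + 1/(19/16) = 1 + 16/19 = 35/19
0 + 1/(35/19) = 0 + 19/35 = 19/35

19/35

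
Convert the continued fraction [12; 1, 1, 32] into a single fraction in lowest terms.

813/65

Start with 32.
1 + 1/(32/1) = 1 + 1/32 = 33/32
1 + 1/(33/32) = 1 + 32/33 = 65/33
12 + 1/(65/33) = 12 + 33/65 = 813/65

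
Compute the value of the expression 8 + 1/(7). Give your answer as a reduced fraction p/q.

Start with 7.
8 + 1/(7/1) = 8 + 1/7 = 57/7

57/7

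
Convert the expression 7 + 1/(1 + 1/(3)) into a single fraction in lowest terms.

Start with 3.
1 + 1/(3/1) = 1 + 1/3 = 4/3
7 + 1/(4/3) = 7 + 3/4 = 31/4

31/4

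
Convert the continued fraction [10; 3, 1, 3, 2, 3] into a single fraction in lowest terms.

Start with 3.
2 + 1/(3/1) = 2 + 1/3 = 7/3
3 + 1/(7/3) = 3 + 3/7 = 24/7
1 + 1/(24/7) = 1 + 7/24 = 31/24
3 + 1/(31/24) = 3 + 24/31 = 117/31
10 + 1/(117/31) = 10 + 31/117 = 1201/117

1201/117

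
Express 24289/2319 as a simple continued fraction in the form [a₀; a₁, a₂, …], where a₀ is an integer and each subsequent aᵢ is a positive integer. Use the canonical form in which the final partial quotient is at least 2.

[10; 2, 9, 12, 10]

Repeatedly divide and take the remainder:
24289 ÷ 2319 → quotient 10, remainder 1099
2319 ÷ 1099 → quotient 2, remainder 121
1099 ÷ 121 → quotient 9, remainder 10
121 ÷ 10 → quotient 12, remainder 1
10 ÷ 1 → quotient 10, remainder 0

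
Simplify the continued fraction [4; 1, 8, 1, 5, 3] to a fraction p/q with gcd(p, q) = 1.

a_0 = 4: 4/1
a_1 = 1: 5/1
a_2 = 8: 44/9
a_3 = 1: 49/10
a_4 = 5: 289/59
a_5 = 3: 916/187

916/187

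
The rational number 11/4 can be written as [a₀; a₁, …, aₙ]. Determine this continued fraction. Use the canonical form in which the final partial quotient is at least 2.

[2; 1, 3]

Apply division with remainder until the remainder is 0:
11 ÷ 4 → quotient 2, remainder 3
4 ÷ 3 → quotient 1, remainder 1
3 ÷ 1 → quotient 3, remainder 0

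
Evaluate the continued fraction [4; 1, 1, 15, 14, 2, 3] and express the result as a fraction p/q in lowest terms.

14203/3145

a_0 = 4: 4/1
a_1 = 1: 5/1
a_2 = 1: 9/2
a_3 = 15: 140/31
a_4 = 14: 1969/436
a_5 = 2: 4078/903
a_6 = 3: 14203/3145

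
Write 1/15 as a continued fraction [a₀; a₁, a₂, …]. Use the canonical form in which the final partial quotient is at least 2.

1 ÷ 15 → quotient 0, remainder 1
15 ÷ 1 → quotient 15, remainder 0

[0; 15]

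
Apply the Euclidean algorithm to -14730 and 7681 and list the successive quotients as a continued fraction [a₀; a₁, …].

Apply division with remainder until the remainder is 0:
-14730 = -2·7681 + 632, so a_0 = -2
7681 = 12·632 + 97, so a_1 = 12
632 = 6·97 + 50, so a_2 = 6
97 = 1·50 + 47, so a_3 = 1
50 = 1·47 + 3, so a_4 = 1
47 = 15·3 + 2, so a_5 = 15
3 = 1·2 + 1, so a_6 = 1
2 = 2·1 + 0, so a_7 = 2

[-2; 12, 6, 1, 1, 15, 1, 2]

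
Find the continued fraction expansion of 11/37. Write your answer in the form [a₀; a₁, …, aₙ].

[0; 3, 2, 1, 3]

Run the Euclidean algorithm, recording each quotient:
⌊11/37⌋ = 0, remainder 11
⌊37/11⌋ = 3, remainder 4
⌊11/4⌋ = 2, remainder 3
⌊4/3⌋ = 1, remainder 1
⌊3/1⌋ = 3, remainder 0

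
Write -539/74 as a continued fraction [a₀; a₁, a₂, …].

⌊-539/74⌋ = -8, remainder 53
⌊74/53⌋ = 1, remainder 21
⌊53/21⌋ = 2, remainder 11
⌊21/11⌋ = 1, remainder 10
⌊11/10⌋ = 1, remainder 1
⌊10/1⌋ = 10, remainder 0

[-8; 1, 2, 1, 1, 10]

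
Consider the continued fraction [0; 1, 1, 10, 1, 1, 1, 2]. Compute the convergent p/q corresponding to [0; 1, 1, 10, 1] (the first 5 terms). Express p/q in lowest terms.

a_0 = 0: 0/1
a_1 = 1: 1/1
a_2 = 1: 1/2
a_3 = 10: 11/21
a_4 = 1: 12/23

12/23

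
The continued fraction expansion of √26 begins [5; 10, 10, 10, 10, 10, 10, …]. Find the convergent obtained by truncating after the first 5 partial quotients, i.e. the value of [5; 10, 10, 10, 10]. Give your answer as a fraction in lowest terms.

a_0 = 5: 5/1
a_1 = 10: 51/10
a_2 = 10: 515/101
a_3 = 10: 5201/1020
a_4 = 10: 52525/10301

52525/10301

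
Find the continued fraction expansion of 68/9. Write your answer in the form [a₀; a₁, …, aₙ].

[7; 1, 1, 4]

Apply division with remainder until the remainder is 0:
⌊68/9⌋ = 7, remainder 5
⌊9/5⌋ = 1, remainder 4
⌊5/4⌋ = 1, remainder 1
⌊4/1⌋ = 4, remainder 0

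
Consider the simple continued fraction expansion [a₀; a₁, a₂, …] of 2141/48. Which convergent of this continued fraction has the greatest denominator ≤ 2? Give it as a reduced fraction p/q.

a_0 = 44: 44/1  (≤ bound)
a_1 = 1: 45/1  (≤ bound)
a_2 = 1: 89/2  (≤ bound)
a_3 = 1: 134/3  (> 2, stop)

89/2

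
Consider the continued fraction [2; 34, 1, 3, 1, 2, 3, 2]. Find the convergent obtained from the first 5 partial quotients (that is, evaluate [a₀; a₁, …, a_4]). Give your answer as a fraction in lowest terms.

353/174

Starting at the tail and folding back:
Start with 1.
3 + 1/(1/1) = 3 + 1/1 = 4/1
1 + 1/(4/1) = 1 + 1/4 = 5/4
34 + 1/(5/4) = 34 + 4/5 = 174/5
2 + 1/(174/5) = 2 + 5/174 = 353/174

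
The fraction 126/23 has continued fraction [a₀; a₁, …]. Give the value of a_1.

Run the Euclidean algorithm, recording each quotient:
126 = 5·23 + 11, so a_0 = 5
23 = 2·11 + 1, so a_1 = 2

2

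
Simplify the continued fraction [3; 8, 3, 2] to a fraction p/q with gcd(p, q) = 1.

Use the convergent recurrence hₖ = aₖ·hₖ₋₁ + hₖ₋₂ (and likewise for the denominators kₖ):
a_0 = 3: 3/1
a_1 = 8: 25/8
a_2 = 3: 78/25
a_3 = 2: 181/58

181/58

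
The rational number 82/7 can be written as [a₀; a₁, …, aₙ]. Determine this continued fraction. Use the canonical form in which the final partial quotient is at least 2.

[11; 1, 2, 2]

82 ÷ 7 → quotient 11, remainder 5
7 ÷ 5 → quotient 1, remainder 2
5 ÷ 2 → quotient 2, remainder 1
2 ÷ 1 → quotient 2, remainder 0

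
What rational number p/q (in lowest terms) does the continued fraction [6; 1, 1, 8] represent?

111/17

Start with 8.
1 + 1/(8/1) = 1 + 1/8 = 9/8
1 + 1/(9/8) = 1 + 8/9 = 17/9
6 + 1/(17/9) = 6 + 9/17 = 111/17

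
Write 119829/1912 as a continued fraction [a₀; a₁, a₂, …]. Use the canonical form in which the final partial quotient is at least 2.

Apply division with remainder until the remainder is 0:
⌊119829/1912⌋ = 62, remainder 1285
⌊1912/1285⌋ = 1, remainder 627
⌊1285/627⌋ = 2, remainder 31
⌊627/31⌋ = 20, remainder 7
⌊31/7⌋ = 4, remainder 3
⌊7/3⌋ = 2, remainder 1
⌊3/1⌋ = 3, remainder 0

[62; 1, 2, 20, 4, 2, 3]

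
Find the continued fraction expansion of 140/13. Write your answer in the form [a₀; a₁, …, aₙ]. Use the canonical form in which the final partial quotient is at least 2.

⌊140/13⌋ = 10, remainder 10
⌊13/10⌋ = 1, remainder 3
⌊10/3⌋ = 3, remainder 1
⌊3/1⌋ = 3, remainder 0

[10; 1, 3, 3]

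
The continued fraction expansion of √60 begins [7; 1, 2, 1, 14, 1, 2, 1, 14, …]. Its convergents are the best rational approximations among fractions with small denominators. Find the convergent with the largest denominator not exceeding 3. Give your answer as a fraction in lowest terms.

23/3

List convergents until the denominator exceeds the bound:
a_0 = 7: 7/1  (≤ bound)
a_1 = 1: 8/1  (≤ bound)
a_2 = 2: 23/3  (≤ bound)
a_3 = 1: 31/4  (> 3, stop)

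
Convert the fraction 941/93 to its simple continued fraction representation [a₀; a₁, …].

[10; 8, 2, 5]

Run the Euclidean algorithm, recording each quotient:
⌊941/93⌋ = 10, remainder 11
⌊93/11⌋ = 8, remainder 5
⌊11/5⌋ = 2, remainder 1
⌊5/1⌋ = 5, remainder 0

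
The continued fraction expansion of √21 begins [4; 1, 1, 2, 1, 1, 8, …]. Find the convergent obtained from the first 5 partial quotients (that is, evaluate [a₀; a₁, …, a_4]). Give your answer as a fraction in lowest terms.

Build up convergents one term at a time:
a_0 = 4: 4/1
a_1 = 1: 5/1
a_2 = 1: 9/2
a_3 = 2: 23/5
a_4 = 1: 32/7

32/7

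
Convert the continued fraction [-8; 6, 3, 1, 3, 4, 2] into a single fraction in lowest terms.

-7025/896

a_0 = -8: -8/1
a_1 = 6: -47/6
a_2 = 3: -149/19
a_3 = 1: -196/25
a_4 = 3: -737/94
a_5 = 4: -3144/401
a_6 = 2: -7025/896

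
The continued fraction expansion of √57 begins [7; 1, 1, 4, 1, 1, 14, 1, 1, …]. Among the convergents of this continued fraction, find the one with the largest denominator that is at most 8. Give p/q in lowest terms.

15/2

a_0 = 7: 7/1  (≤ bound)
a_1 = 1: 8/1  (≤ bound)
a_2 = 1: 15/2  (≤ bound)
a_3 = 4: 68/9  (> 8, stop)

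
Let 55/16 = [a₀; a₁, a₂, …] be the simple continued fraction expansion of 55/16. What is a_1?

2

Repeatedly divide and take the remainder:
⌊55/16⌋ = 3, remainder 7
⌊16/7⌋ = 2, remainder 2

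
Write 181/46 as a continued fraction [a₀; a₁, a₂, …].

181 = 3·46 + 43, so a_0 = 3
46 = 1·43 + 3, so a_1 = 1
43 = 14·3 + 1, so a_2 = 14
3 = 3·1 + 0, so a_3 = 3

[3; 1, 14, 3]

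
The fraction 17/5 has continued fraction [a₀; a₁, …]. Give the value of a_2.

2

17 ÷ 5 → quotient 3, remainder 2
5 ÷ 2 → quotient 2, remainder 1
2 ÷ 1 → quotient 2, remainder 0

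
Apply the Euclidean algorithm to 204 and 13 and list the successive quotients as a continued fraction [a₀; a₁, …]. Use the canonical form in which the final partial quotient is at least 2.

204 = 15·13 + 9, so a_0 = 15
13 = 1·9 + 4, so a_1 = 1
9 = 2·4 + 1, so a_2 = 2
4 = 4·1 + 0, so a_3 = 4

[15; 1, 2, 4]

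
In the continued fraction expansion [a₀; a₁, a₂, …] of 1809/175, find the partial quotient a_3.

28

Repeatedly divide and take the remainder:
⌊1809/175⌋ = 10, remainder 59
⌊175/59⌋ = 2, remainder 57
⌊59/57⌋ = 1, remainder 2
⌊57/2⌋ = 28, remainder 1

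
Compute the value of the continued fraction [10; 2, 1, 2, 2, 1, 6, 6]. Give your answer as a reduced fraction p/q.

Collapse the nested fraction from the inside out:
Start with 6.
6 + 1/(6/1) = 6 + 1/6 = 37/6
1 + 1/(37/6) = 1 + 6/37 = 43/37
2 + 1/(43/37) = 2 + 37/43 = 123/43
2 + 1/(123/43) = 2 + 43/123 = 289/123
1 + 1/(289/123) = 1 + 123/289 = 412/289
2 + 1/(412/289) = 2 + 289/412 = 1113/412
10 + 1/(1113/412) = 10 + 412/1113 = 11542/1113

11542/1113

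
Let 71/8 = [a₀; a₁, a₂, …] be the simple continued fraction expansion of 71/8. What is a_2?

7

Repeatedly divide and take the remainder:
⌊71/8⌋ = 8, remainder 7
⌊8/7⌋ = 1, remainder 1
⌊7/1⌋ = 7, remainder 0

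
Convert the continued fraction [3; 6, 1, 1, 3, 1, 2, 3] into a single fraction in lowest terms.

Start with 3.
2 + 1/(3/1) = 2 + 1/3 = 7/3
1 + 1/(7/3) = 1 + 3/7 = 10/7
3 + 1/(10/7) = 3 + 7/10 = 37/10
1 + 1/(37/10) = 1 + 10/37 = 47/37
1 + 1/(47/37) = 1 + 37/47 = 84/47
6 + 1/(84/47) = 6 + 47/84 = 551/84
3 + 1/(551/84) = 3 + 84/551 = 1737/551

1737/551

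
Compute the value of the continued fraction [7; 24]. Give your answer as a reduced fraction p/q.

Work from the innermost term outward:
Start with 24.
7 + 1/(24/1) = 7 + 1/24 = 169/24

169/24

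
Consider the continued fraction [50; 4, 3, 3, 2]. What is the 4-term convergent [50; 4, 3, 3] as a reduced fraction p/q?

Use the convergent recurrence hₖ = aₖ·hₖ₋₁ + hₖ₋₂ (and likewise for the denominators kₖ):
a_0 = 50: 50/1
a_1 = 4: 201/4
a_2 = 3: 653/13
a_3 = 3: 2160/43

2160/43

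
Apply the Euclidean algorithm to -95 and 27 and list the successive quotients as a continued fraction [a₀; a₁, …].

[-4; 2, 13]

Repeatedly divide and take the remainder:
⌊-95/27⌋ = -4, remainder 13
⌊27/13⌋ = 2, remainder 1
⌊13/1⌋ = 13, remainder 0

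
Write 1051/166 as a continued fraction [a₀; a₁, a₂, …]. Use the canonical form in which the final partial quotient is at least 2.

[6; 3, 55]

1051 ÷ 166 → quotient 6, remainder 55
166 ÷ 55 → quotient 3, remainder 1
55 ÷ 1 → quotient 55, remainder 0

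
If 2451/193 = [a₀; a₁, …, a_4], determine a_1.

2451 ÷ 193 → quotient 12, remainder 135
193 ÷ 135 → quotient 1, remainder 58

1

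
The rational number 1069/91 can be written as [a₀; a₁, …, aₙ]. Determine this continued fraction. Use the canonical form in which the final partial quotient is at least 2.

[11; 1, 2, 1, 22]

Apply division with remainder until the remainder is 0:
1069 ÷ 91 → quotient 11, remainder 68
91 ÷ 68 → quotient 1, remainder 23
68 ÷ 23 → quotient 2, remainder 22
23 ÷ 22 → quotient 1, remainder 1
22 ÷ 1 → quotient 22, remainder 0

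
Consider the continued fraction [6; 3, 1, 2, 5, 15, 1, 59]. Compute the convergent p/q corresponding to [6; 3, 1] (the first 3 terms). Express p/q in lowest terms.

a_0 = 6: 6/1
a_1 = 3: 19/3
a_2 = 1: 25/4

25/4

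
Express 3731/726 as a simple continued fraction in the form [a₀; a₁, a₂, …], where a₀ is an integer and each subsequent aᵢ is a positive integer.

[5; 7, 5, 3, 6]

⌊3731/726⌋ = 5, remainder 101
⌊726/101⌋ = 7, remainder 19
⌊101/19⌋ = 5, remainder 6
⌊19/6⌋ = 3, remainder 1
⌊6/1⌋ = 6, remainder 0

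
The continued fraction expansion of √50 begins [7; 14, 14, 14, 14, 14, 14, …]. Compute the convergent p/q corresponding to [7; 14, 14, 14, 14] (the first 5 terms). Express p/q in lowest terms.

Starting at the tail and folding back:
Start with 14.
14 + 1/(14/1) = 14 + 1/14 = 197/14
14 + 1/(197/14) = 14 + 14/197 = 2772/197
14 + 1/(2772/197) = 14 + 197/2772 = 39005/2772
7 + 1/(39005/2772) = 7 + 2772/39005 = 275807/39005

275807/39005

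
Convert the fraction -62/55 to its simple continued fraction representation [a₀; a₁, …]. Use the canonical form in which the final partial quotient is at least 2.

Run the Euclidean algorithm, recording each quotient:
-62 ÷ 55 → quotient -2, remainder 48
55 ÷ 48 → quotient 1, remainder 7
48 ÷ 7 → quotient 6, remainder 6
7 ÷ 6 → quotient 1, remainder 1
6 ÷ 1 → quotient 6, remainder 0

[-2; 1, 6, 1, 6]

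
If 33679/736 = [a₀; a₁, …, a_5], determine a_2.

3

Run the Euclidean algorithm, recording each quotient:
⌊33679/736⌋ = 45, remainder 559
⌊736/559⌋ = 1, remainder 177
⌊559/177⌋ = 3, remainder 28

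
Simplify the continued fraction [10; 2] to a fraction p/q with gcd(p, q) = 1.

Start with 2.
10 + 1/(2/1) = 10 + 1/2 = 21/2

21/2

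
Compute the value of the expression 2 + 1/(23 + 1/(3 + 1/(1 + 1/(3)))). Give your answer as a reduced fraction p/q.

Use the convergent recurrence hₖ = aₖ·hₖ₋₁ + hₖ₋₂ (and likewise for the denominators kₖ):
a_0 = 2: 2/1
a_1 = 23: 47/23
a_2 = 3: 143/70
a_3 = 1: 190/93
a_4 = 3: 713/349

713/349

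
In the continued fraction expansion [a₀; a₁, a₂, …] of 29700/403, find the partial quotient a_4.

Apply division with remainder until the remainder is 0:
⌊29700/403⌋ = 73, remainder 281
⌊403/281⌋ = 1, remainder 122
⌊281/122⌋ = 2, remainder 37
⌊122/37⌋ = 3, remainder 11
⌊37/11⌋ = 3, remainder 4

3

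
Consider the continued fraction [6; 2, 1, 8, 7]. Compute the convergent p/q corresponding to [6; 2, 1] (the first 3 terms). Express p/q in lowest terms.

a_0 = 6: 6/1
a_1 = 2: 13/2
a_2 = 1: 19/3

19/3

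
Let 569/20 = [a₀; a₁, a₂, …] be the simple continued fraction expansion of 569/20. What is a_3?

2

Run the Euclidean algorithm, recording each quotient:
569 ÷ 20 → quotient 28, remainder 9
20 ÷ 9 → quotient 2, remainder 2
9 ÷ 2 → quotient 4, remainder 1
2 ÷ 1 → quotient 2, remainder 0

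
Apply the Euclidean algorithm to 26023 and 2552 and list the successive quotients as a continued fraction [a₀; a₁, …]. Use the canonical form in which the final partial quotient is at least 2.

[10; 5, 13, 1, 1, 2, 7]

26023 = 10·2552 + 503, so a_0 = 10
2552 = 5·503 + 37, so a_1 = 5
503 = 13·37 + 22, so a_2 = 13
37 = 1·22 + 15, so a_3 = 1
22 = 1·15 + 7, so a_4 = 1
15 = 2·7 + 1, so a_5 = 2
7 = 7·1 + 0, so a_6 = 7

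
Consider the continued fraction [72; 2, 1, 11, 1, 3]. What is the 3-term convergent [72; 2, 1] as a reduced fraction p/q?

217/3

a_0 = 72: 72/1
a_1 = 2: 145/2
a_2 = 1: 217/3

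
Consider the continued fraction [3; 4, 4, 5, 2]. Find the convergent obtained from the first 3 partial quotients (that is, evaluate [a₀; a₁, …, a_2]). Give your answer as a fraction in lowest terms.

Build up convergents one term at a time:
a_0 = 3: 3/1
a_1 = 4: 13/4
a_2 = 4: 55/17

55/17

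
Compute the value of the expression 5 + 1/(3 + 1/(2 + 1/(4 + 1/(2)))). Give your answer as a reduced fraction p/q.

Compute successive convergents:
a_0 = 5: 5/1
a_1 = 3: 16/3
a_2 = 2: 37/7
a_3 = 4: 164/31
a_4 = 2: 365/69

365/69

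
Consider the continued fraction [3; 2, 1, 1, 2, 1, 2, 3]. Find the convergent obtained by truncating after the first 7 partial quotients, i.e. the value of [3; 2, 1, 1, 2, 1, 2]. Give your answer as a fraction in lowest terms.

166/49

Build up convergents one term at a time:
a_0 = 3: 3/1
a_1 = 2: 7/2
a_2 = 1: 10/3
a_3 = 1: 17/5
a_4 = 2: 44/13
a_5 = 1: 61/18
a_6 = 2: 166/49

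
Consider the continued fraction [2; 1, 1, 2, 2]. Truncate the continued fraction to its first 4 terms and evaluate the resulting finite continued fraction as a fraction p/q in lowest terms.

13/5

a_0 = 2: 2/1
a_1 = 1: 3/1
a_2 = 1: 5/2
a_3 = 2: 13/5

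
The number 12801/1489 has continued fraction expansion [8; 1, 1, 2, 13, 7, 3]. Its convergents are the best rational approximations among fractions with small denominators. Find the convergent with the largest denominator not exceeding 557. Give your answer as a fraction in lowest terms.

a_0 = 8: 8/1  (≤ bound)
a_1 = 1: 9/1  (≤ bound)
a_2 = 1: 17/2  (≤ bound)
a_3 = 2: 43/5  (≤ bound)
a_4 = 13: 576/67  (≤ bound)
a_5 = 7: 4075/474  (≤ bound)
a_6 = 3: 12801/1489  (> 557, stop)

4075/474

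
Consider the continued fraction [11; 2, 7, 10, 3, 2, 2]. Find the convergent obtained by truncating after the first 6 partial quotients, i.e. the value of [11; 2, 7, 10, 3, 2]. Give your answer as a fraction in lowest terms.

12545/1094

a_0 = 11: 11/1
a_1 = 2: 23/2
a_2 = 7: 172/15
a_3 = 10: 1743/152
a_4 = 3: 5401/471
a_5 = 2: 12545/1094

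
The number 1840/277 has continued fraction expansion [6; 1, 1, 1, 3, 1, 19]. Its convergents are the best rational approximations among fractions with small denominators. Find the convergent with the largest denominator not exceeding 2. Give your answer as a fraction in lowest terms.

List convergents until the denominator exceeds the bound:
a_0 = 6: 6/1  (≤ bound)
a_1 = 1: 7/1  (≤ bound)
a_2 = 1: 13/2  (≤ bound)
a_3 = 1: 20/3  (> 2, stop)

13/2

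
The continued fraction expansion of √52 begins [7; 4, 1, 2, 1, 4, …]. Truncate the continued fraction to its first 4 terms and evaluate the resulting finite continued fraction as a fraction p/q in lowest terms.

Use the convergent recurrence hₖ = aₖ·hₖ₋₁ + hₖ₋₂ (and likewise for the denominators kₖ):
a_0 = 7: 7/1
a_1 = 4: 29/4
a_2 = 1: 36/5
a_3 = 2: 101/14

101/14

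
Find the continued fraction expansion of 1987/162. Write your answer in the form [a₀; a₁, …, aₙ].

[12; 3, 1, 3, 3, 3]

⌊1987/162⌋ = 12, remainder 43
⌊162/43⌋ = 3, remainder 33
⌊43/33⌋ = 1, remainder 10
⌊33/10⌋ = 3, remainder 3
⌊10/3⌋ = 3, remainder 1
⌊3/1⌋ = 3, remainder 0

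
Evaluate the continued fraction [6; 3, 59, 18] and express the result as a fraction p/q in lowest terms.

20305/3207

a_0 = 6: 6/1
a_1 = 3: 19/3
a_2 = 59: 1127/178
a_3 = 18: 20305/3207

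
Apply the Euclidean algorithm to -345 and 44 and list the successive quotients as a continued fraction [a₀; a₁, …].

[-8; 6, 3, 2]

⌊-345/44⌋ = -8, remainder 7
⌊44/7⌋ = 6, remainder 2
⌊7/2⌋ = 3, remainder 1
⌊2/1⌋ = 2, remainder 0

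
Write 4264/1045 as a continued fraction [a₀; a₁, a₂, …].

⌊4264/1045⌋ = 4, remainder 84
⌊1045/84⌋ = 12, remainder 37
⌊84/37⌋ = 2, remainder 10
⌊37/10⌋ = 3, remainder 7
⌊10/7⌋ = 1, remainder 3
⌊7/3⌋ = 2, remainder 1
⌊3/1⌋ = 3, remainder 0

[4; 12, 2, 3, 1, 2, 3]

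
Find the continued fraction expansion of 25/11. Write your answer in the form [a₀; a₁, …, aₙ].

[2; 3, 1, 2]

Run the Euclidean algorithm, recording each quotient:
25 = 2·11 + 3, so a_0 = 2
11 = 3·3 + 2, so a_1 = 3
3 = 1·2 + 1, so a_2 = 1
2 = 2·1 + 0, so a_3 = 2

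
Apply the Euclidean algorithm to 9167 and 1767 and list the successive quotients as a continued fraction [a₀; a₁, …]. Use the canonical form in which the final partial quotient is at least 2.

9167 ÷ 1767 → quotient 5, remainder 332
1767 ÷ 332 → quotient 5, remainder 107
332 ÷ 107 → quotient 3, remainder 11
107 ÷ 11 → quotient 9, remainder 8
11 ÷ 8 → quotient 1, remainder 3
8 ÷ 3 → quotient 2, remainder 2
3 ÷ 2 → quotient 1, remainder 1
2 ÷ 1 → quotient 2, remainder 0

[5; 5, 3, 9, 1, 2, 1, 2]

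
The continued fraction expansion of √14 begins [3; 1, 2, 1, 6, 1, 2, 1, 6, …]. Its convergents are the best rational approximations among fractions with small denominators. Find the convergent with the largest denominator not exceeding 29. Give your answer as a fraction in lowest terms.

List convergents until the denominator exceeds the bound:
a_0 = 3: 3/1  (≤ bound)
a_1 = 1: 4/1  (≤ bound)
a_2 = 2: 11/3  (≤ bound)
a_3 = 1: 15/4  (≤ bound)
a_4 = 6: 101/27  (≤ bound)
a_5 = 1: 116/31  (> 29, stop)

101/27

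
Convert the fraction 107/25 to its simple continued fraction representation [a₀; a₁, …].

[4; 3, 1, 1, 3]

⌊107/25⌋ = 4, remainder 7
⌊25/7⌋ = 3, remainder 4
⌊7/4⌋ = 1, remainder 3
⌊4/3⌋ = 1, remainder 1
⌊3/1⌋ = 3, remainder 0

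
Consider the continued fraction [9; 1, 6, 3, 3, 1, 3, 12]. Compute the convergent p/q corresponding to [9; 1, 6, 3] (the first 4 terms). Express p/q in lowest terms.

217/22

a_0 = 9: 9/1
a_1 = 1: 10/1
a_2 = 6: 69/7
a_3 = 3: 217/22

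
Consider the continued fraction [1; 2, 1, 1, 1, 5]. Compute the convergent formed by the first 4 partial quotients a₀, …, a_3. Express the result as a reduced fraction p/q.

7/5

Start with 1.
1 + 1/(1/1) = 1 + 1/1 = 2/1
2 + 1/(2/1) = 2 + 1/2 = 5/2
1 + 1/(5/2) = 1 + 2/5 = 7/5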